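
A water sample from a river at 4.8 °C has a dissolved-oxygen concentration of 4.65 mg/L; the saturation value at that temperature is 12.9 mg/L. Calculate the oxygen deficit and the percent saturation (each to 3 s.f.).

D = C_s − C = 12.9 − 4.65 = 8.25 mg/L.
% saturation = 4.65/12.9 × 100 = 36.0 %.

D ≈ 8.25 mg/L; 36.0 % saturation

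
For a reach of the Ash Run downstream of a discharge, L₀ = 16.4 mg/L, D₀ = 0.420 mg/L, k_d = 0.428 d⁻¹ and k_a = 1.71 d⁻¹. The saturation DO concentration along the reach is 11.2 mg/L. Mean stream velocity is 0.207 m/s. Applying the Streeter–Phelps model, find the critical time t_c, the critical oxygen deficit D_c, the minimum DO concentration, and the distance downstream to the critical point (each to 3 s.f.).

t_c = [1/(k_a−k_d)] ln[(k_a/k_d)(1 − D₀(k_a−k_d)/(k_d L₀))]
= [1/(1.71−0.428)] ln[(1.71/0.428)(1 − 0.420×1.282/(0.428×16.4))]
= (1/1.282) ln[3.995 × 0.9233] = 0.7800 × ln(3.689) = 0.7800 × 1.305 = 1.018 d.
D_c = (k_d/k_a) L₀ e^(−k_d t_c) = (0.428/1.71) × 16.4 × e^(−0.428×1.018) = 0.2503 × 16.4 × 0.6468 = 2.655 mg/L.
Minimum DO = C_s − D_c = 11.2 − 2.655 = 8.545 mg/L.
x_c = v t_c = 0.207 m/s × 1.018 d × 86400 s/d = 18210 m ≈ 18.2 km.

t_c ≈ 1.02 d; D_c ≈ 2.65 mg/L; min DO ≈ 8.55 mg/L; x_c ≈ 18.2 km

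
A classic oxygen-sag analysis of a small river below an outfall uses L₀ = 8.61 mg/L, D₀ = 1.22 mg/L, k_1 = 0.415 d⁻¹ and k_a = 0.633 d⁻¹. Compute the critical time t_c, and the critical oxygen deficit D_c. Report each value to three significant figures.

t_c = [1/(k_a−k_1)] ln[(k_a/k_1)(1 − D₀(k_a−k_1)/(k_1 L₀))]
= [1/(0.633−0.415)] ln[(0.633/0.415)(1 − 1.22×0.2180/(0.415×8.61))]
= (1/0.2180) ln[1.525 × 0.9256] = 4.587 × ln(1.412) = 4.587 × 0.3448 = 1.582 d.
L(t_c) = L₀ e^(−k_1 t_c) = 8.61 × 0.5187 = 4.466 mg/L, and at the critical point k_a D_c = k_1 L, so D_c = (0.415/0.633) × 4.466 = 2.928 mg/L.

t_c ≈ 1.58 d; D_c ≈ 2.93 mg/L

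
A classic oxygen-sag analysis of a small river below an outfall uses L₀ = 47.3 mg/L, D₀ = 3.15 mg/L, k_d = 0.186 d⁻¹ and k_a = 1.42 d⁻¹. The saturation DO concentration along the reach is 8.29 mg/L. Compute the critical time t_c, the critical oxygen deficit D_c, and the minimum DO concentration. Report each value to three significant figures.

t_c ≈ 1.17 d; D_c ≈ 4.98 mg/L; min DO ≈ 3.31 mg/L

t_c = [1/(k_a−k_d)] ln[(k_a/k_d)(1 − D₀(k_a−k_d)/(k_d L₀))]
= [1/(1.42−0.186)] ln[(1.42/0.186)(1 − 3.15×1.234/(0.186×47.3))]
= (1/1.234) ln[7.634 × 0.5582] = 0.8104 × ln(4.261) = 0.8104 × 1.450 = 1.175 d.
L(t_c) = L₀ e^(−k_d t_c) = 47.3 × 0.8037 = 38.02 mg/L, and at the critical point k_a D_c = k_d L, so D_c = (0.186/1.42) × 38.02 = 4.980 mg/L.
Minimum DO = C_s − D_c = 8.29 − 4.980 = 3.310 mg/L.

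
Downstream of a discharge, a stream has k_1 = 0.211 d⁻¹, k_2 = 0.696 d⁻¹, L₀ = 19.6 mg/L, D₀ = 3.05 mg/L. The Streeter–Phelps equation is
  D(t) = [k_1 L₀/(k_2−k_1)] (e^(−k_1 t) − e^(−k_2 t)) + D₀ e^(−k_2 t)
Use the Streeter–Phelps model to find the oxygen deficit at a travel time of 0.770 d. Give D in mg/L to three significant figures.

k_1 L₀/(k_2−k_1) = 0.211×19.6/(0.696−0.211) = 4.136/0.4850 = 8.527 mg/L.
e^(−k_1 t) = e^(−0.211×0.7700) = 0.8500; e^(−k_2 t) = e^(−0.696×0.7700) = 0.5851.
D = 8.527 × (0.8500 − 0.5851) + 3.05 × 0.5851 = 2.259 + 1.785 = 4.044 mg/L.

D ≈ 4.04 mg/L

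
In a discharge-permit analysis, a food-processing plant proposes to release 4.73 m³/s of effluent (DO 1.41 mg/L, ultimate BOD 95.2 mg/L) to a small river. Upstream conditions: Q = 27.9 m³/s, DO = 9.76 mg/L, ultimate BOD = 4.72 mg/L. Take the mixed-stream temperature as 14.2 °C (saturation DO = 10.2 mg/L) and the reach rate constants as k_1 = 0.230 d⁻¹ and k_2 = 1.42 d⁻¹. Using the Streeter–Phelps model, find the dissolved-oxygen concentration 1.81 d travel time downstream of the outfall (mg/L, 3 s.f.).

Mixed DO = (27.9×9.76 + 4.73×1.41)/(27.9+4.73) = 279.0/32.63 = 8.550 mg/L.
Mixed L₀ = (27.9×4.72 + 4.73×95.2)/(32.63) = 582.0/32.63 = 17.84 mg/L.
Initial deficit D₀ = C_s − DO₀ = 10.2 − 8.550 = 1.650 mg/L.
D(1.81) = [0.230×17.84/(1.42−0.230)](e^(−0.230×1.81) − e^(−1.42×1.81)) + 1.650 e^(−1.42×1.81)
= 3.447 × (0.6595 − 0.07652) + 1.650 × 0.07652 = 2.136 mg/L.
DO = 10.2 − 2.136 = 8.064 mg/L.

DO ≈ 8.06 mg/L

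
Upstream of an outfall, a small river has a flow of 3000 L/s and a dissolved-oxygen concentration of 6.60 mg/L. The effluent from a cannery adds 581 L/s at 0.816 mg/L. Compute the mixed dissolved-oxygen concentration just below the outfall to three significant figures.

5.66 mg/L

Flow-weighted mixing: C = (Q_r C_r + Q_w C_w)/(Q_r + Q_w)
= (3000×6.60 + 581×0.816)/(3000 + 581) = 20270/3581 = 5.662 mg/L.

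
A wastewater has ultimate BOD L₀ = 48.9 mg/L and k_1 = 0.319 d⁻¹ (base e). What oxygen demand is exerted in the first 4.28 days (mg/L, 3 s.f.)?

y_t = L₀(1 − e^(−k_1 t)) = 48.9 × (1 − e^(−0.319×4.28))
= 48.9 × (1 − 0.2553) = 48.9 × 0.7447 = 36.42 mg/L.

y ≈ 36.4 mg/L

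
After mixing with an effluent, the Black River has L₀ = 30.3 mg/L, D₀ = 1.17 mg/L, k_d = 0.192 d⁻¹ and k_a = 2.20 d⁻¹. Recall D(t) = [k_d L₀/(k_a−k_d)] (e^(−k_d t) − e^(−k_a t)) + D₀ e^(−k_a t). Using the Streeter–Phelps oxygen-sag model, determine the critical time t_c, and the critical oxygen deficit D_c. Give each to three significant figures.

With k_a/k_d = 11.46 and 1 − D₀(k_a−k_d)/(k_d L₀) = 0.5962,
t_c = ln(11.46 × 0.5962) / (2.20 − 0.192) = ln(6.831) / 2.008 = 1.921/2.008 = 0.9569 d.
L(t_c) = L₀ e^(−k_d t_c) = 30.3 × 0.8322 = 25.21 mg/L, and at the critical point k_a D_c = k_d L, so D_c = (0.192/2.20) × 25.21 = 2.201 mg/L.

t_c ≈ 0.957 d; D_c ≈ 2.20 mg/L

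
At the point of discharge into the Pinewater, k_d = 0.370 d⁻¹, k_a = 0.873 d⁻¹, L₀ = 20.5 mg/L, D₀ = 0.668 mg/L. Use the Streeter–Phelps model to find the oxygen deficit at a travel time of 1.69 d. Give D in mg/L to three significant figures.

D ≈ 4.77 mg/L

k_d L₀/(k_a−k_d) = 0.370×20.5/(0.873−0.370) = 7.585/0.5030 = 15.08 mg/L.
e^(−k_d t) = e^(−0.370×1.690) = 0.5351; e^(−k_a t) = e^(−0.873×1.690) = 0.2287.
D = 15.08 × (0.5351 − 0.2287) + 0.668 × 0.2287 = 4.620 + 0.1528 = 4.773 mg/L.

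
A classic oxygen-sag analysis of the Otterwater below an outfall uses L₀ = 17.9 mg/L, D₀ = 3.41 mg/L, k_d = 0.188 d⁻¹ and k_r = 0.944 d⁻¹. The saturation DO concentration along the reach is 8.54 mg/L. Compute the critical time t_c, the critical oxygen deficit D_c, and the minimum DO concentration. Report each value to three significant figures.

At the critical point dD/dt = 0, so k_d L₀ e^(−k_d t) = k_r D. Substituting D(t) from the Streeter–Phelps equation and solving for t gives
t_c = ln[(k_r/k_d)(1 − D₀(k_r−k_d)/(k_d L₀))] / (k_r−k_d).
Here k_r−k_d = 0.7560 d⁻¹ and 1 − D₀(k_r−k_d)/(k_d L₀) = 1 − 3.41×0.7560/(0.188×17.9) = 0.2339, so
t_c = ln(5.021 × 0.2339) / 0.7560 = 0.1610 / 0.7560 = 0.2129 d.
D_c = (k_d/k_r) L₀ e^(−k_d t_c) = (0.188/0.944) × 17.9 × e^(−0.188×0.2129) = 0.1992 × 17.9 × 0.9608 = 3.425 mg/L.
Minimum DO = C_s − D_c = 8.54 − 3.425 = 5.115 mg/L.

t_c ≈ 0.213 d; D_c ≈ 3.42 mg/L; min DO ≈ 5.12 mg/L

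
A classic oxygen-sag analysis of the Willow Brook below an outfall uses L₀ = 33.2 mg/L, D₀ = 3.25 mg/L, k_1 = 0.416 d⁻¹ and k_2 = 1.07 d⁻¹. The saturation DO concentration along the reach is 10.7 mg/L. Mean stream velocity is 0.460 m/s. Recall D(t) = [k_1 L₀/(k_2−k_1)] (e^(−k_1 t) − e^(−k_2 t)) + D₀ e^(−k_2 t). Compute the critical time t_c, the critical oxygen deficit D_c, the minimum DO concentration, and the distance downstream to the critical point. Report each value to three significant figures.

t_c ≈ 1.19 d; D_c ≈ 7.87 mg/L; min DO ≈ 2.83 mg/L; x_c ≈ 47.3 km

At the critical point dD/dt = 0, so k_1 L₀ e^(−k_1 t) = k_2 D. Substituting D(t) from the Streeter–Phelps equation and solving for t gives
t_c = ln[(k_2/k_1)(1 − D₀(k_2−k_1)/(k_1 L₀))] / (k_2−k_1).
Here k_2−k_1 = 0.6540 d⁻¹ and 1 − D₀(k_2−k_1)/(k_1 L₀) = 1 − 3.25×0.6540/(0.416×33.2) = 0.8461, so
t_c = ln(2.572 × 0.8461) / 0.6540 = 0.7776 / 0.6540 = 1.189 d.
L(t_c) = L₀ e^(−k_1 t_c) = 33.2 × 0.6098 = 20.25 mg/L, and at the critical point k_2 D_c = k_1 L, so D_c = (0.416/1.07) × 20.25 = 7.871 mg/L.
Minimum DO = C_s − D_c = 10.7 − 7.871 = 2.829 mg/L.
x_c = v t_c = 0.460 m/s × 1.189 d × 86400 s/d = 47260 m ≈ 47.3 km.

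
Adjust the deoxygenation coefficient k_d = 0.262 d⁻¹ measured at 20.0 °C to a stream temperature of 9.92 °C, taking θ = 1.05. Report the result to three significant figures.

k_d ≈ 0.160 d⁻¹

k_d(T₂) = k_d(T₁) · θ^(T₂−T₁) = 0.262 × 1.05^(9.92−20.0)
= 0.262 × 1.05^-10.1 = 0.262 × 0.6115 = 0.1602 d⁻¹.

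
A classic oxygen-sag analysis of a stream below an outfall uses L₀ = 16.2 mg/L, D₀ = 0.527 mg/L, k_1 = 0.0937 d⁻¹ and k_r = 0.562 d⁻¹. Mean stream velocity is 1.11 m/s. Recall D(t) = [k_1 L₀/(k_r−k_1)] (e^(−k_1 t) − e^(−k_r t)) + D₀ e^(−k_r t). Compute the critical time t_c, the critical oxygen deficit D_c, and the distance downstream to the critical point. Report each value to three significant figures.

t_c ≈ 3.45 d; D_c ≈ 1.96 mg/L; x_c ≈ 331 km

t_c = [1/(k_r−k_1)] ln[(k_r/k_1)(1 − D₀(k_r−k_1)/(k_1 L₀))]
= [1/(0.562−0.0937)] ln[(0.562/0.0937)(1 − 0.527×0.4683/(0.0937×16.2))]
= (1/0.4683) ln[5.998 × 0.8374] = 2.135 × ln(5.023) = 2.135 × 1.614 = 3.446 d.
D_c = (k_1/k_r) L₀ e^(−k_1 t_c) = (0.0937/0.562) × 16.2 × e^(−0.0937×3.446) = 0.1667 × 16.2 × 0.7240 = 1.956 mg/L.
x_c = v t_c = 1.11 m/s × 3.446 d × 86400 s/d = 330500 m ≈ 331 km.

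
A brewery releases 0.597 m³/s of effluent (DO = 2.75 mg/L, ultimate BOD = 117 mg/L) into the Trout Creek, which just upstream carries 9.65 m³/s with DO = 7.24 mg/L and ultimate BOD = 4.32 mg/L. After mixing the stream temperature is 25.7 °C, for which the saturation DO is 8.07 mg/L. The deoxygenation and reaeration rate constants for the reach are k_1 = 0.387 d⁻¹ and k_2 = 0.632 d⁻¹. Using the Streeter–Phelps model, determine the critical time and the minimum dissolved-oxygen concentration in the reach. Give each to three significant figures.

t_c ≈ 1.73 d; minimum DO ≈ 4.66 mg/L

Mixed DO = (9.65×7.24 + 0.597×2.75)/(9.65+0.597) = 71.51/10.25 = 6.978 mg/L.
Mixed L₀ = (9.65×4.32 + 0.597×117)/(10.25) = 111.5/10.25 = 10.88 mg/L.
Initial deficit D₀ = C_s − DO₀ = 8.07 − 6.978 = 1.092 mg/L.
t_c = (1/0.2450) ln[(0.632/0.387)(1 − 1.092×0.2450/(0.387×10.88))] = 4.082 × ln(1.529) = 1.734 d.
D_c = (0.387/0.632) × 10.88 × e^(−0.387×1.734) = 0.6123 × 10.88 × 0.5111 = 3.407 mg/L.
Minimum DO = 8.07 − 3.407 = 4.663 mg/L.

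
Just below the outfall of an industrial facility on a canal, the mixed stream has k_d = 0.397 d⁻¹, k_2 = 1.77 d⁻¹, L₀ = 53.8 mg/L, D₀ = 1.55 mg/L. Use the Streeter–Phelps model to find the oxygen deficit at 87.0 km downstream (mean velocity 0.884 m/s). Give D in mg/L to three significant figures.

D ≈ 8.03 mg/L

Travel time t = x/v = 87.0 km / (0.884 m/s) = 87000 m / 0.884 m/s = 98420 s = 1.139 d.
k_d L₀/(k_2−k_d) = 0.397×53.8/(1.77−0.397) = 21.36/1.373 = 15.56 mg/L.
e^(−k_d t) = e^(−0.397×1.139) = 0.6362; e^(−k_2 t) = e^(−1.77×1.139) = 0.1332.
D = 15.56 × (0.6362 − 0.1332) + 1.55 × 0.1332 = 7.826 + 0.2064 = 8.032 mg/L.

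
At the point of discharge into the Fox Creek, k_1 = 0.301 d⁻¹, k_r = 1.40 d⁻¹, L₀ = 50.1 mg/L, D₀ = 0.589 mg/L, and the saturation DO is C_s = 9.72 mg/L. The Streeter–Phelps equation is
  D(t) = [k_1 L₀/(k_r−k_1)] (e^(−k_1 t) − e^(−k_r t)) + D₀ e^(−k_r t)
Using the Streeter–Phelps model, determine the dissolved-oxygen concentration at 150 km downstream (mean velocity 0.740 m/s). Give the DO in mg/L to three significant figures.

Travel time t = x/v = 150 km / (0.740 m/s) = 150000 m / 0.740 m/s = 202700 s = 2.346 d.
k_1 L₀/(k_r−k_1) = 0.301×50.1/(1.40−0.301) = 15.08/1.099 = 13.72 mg/L.
e^(−k_1 t) = e^(−0.301×2.346) = 0.4935; e^(−k_r t) = e^(−1.40×2.346) = 0.03746.
D = 13.72 × (0.4935 − 0.03746) + 0.589 × 0.03746 = 6.258 + 0.02206 = 6.280 mg/L.
DO = C_s − D = 9.72 − 6.280 = 3.440 mg/L.

DO ≈ 3.44 mg/L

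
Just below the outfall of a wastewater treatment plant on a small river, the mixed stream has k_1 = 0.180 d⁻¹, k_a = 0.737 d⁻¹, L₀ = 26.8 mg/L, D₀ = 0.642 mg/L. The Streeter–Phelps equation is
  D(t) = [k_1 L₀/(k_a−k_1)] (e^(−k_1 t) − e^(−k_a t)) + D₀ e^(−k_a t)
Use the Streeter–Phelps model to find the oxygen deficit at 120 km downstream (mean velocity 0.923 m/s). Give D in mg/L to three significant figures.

Travel time t = x/v = 120 km / (0.923 m/s) = 120000 m / 0.923 m/s = 130000 s = 1.505 d.
k_1 L₀/(k_a−k_1) = 0.180×26.8/(0.737−0.180) = 4.824/0.5570 = 8.661 mg/L.
e^(−k_1 t) = e^(−0.180×1.505) = 0.7627; e^(−k_a t) = e^(−0.737×1.505) = 0.3299.
D = 8.661 × (0.7627 − 0.3299) + 0.642 × 0.3299 = 3.749 + 0.2118 = 3.960 mg/L.

D ≈ 3.96 mg/L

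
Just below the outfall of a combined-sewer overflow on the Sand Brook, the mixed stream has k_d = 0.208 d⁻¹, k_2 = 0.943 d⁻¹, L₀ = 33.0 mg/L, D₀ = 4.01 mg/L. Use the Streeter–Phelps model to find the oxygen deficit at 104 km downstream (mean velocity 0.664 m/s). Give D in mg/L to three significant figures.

D ≈ 5.44 mg/L

Travel time t = x/v = 104 km / (0.664 m/s) = 104000 m / 0.664 m/s = 156600 s = 1.813 d.
k_d L₀/(k_2−k_d) = 0.208×33.0/(0.943−0.208) = 6.864/0.7350 = 9.339 mg/L.
e^(−k_d t) = e^(−0.208×1.813) = 0.6859; e^(−k_2 t) = e^(−0.943×1.813) = 0.1810.
D = 9.339 × (0.6859 − 0.1810) + 4.01 × 0.1810 = 4.715 + 0.7257 = 5.441 mg/L.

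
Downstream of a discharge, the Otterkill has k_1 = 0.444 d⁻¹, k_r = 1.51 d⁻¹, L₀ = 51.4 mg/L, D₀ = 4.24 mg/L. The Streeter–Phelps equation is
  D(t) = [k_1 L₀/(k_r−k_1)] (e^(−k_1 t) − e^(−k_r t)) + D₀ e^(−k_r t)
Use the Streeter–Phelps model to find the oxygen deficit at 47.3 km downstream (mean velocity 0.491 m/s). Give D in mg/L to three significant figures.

D ≈ 9.86 mg/L

Travel time t = x/v = 47.3 km / (0.491 m/s) = 47300 m / 0.491 m/s = 96330 s = 1.115 d.
k_1 L₀/(k_r−k_1) = 0.444×51.4/(1.51−0.444) = 22.82/1.066 = 21.41 mg/L.
e^(−k_1 t) = e^(−0.444×1.115) = 0.6095; e^(−k_r t) = e^(−1.51×1.115) = 0.1857.
D = 21.41 × (0.6095 − 0.1857) + 4.24 × 0.1857 = 9.074 + 0.7874 = 9.861 mg/L.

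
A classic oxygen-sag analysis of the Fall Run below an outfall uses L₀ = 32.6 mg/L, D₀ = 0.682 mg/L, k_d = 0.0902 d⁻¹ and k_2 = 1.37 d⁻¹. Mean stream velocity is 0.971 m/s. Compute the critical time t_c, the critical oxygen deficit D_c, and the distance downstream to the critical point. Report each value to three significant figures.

t_c ≈ 1.85 d; D_c ≈ 1.82 mg/L; x_c ≈ 155 km

With k_2/k_d = 15.19 and 1 − D₀(k_2−k_d)/(k_d L₀) = 0.7032,
t_c = ln(15.19 × 0.7032) / (1.37 − 0.0902) = ln(10.68) / 1.280 = 2.368/1.280 = 1.851 d.
D_c = (k_d/k_2) L₀ e^(−k_d t_c) = (0.0902/1.37) × 32.6 × e^(−0.0902×1.851) = 0.06584 × 32.6 × 0.8463 = 1.816 mg/L.
x_c = v t_c = 0.971 m/s × 1.851 d × 86400 s/d = 155300 m ≈ 155 km.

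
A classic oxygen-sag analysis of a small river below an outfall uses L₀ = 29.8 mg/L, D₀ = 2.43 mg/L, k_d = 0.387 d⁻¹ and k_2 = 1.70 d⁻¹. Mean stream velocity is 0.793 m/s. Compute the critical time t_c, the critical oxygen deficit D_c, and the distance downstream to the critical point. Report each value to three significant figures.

At the critical point dD/dt = 0, so k_d L₀ e^(−k_d t) = k_2 D. Substituting D(t) from the Streeter–Phelps equation and solving for t gives
t_c = ln[(k_2/k_d)(1 − D₀(k_2−k_d)/(k_d L₀))] / (k_2−k_d).
Here k_2−k_d = 1.313 d⁻¹ and 1 − D₀(k_2−k_d)/(k_d L₀) = 1 − 2.43×1.313/(0.387×29.8) = 0.7233, so
t_c = ln(4.393 × 0.7233) / 1.313 = 1.156 / 1.313 = 0.8805 d.
D_c = (k_d/k_2) L₀ e^(−k_d t_c) = (0.387/1.70) × 29.8 × e^(−0.387×0.8805) = 0.2276 × 29.8 × 0.7112 = 4.825 mg/L.
x_c = v t_c = 0.793 m/s × 0.8805 d × 86400 s/d = 60330 m ≈ 60.3 km.

t_c ≈ 0.880 d; D_c ≈ 4.82 mg/L; x_c ≈ 60.3 km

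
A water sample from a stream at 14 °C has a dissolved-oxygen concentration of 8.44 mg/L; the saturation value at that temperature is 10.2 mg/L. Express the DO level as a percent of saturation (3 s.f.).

82.7 % saturation

% saturation = C/C_s × 100 = 8.44/10.2 × 100 = 82.7 %.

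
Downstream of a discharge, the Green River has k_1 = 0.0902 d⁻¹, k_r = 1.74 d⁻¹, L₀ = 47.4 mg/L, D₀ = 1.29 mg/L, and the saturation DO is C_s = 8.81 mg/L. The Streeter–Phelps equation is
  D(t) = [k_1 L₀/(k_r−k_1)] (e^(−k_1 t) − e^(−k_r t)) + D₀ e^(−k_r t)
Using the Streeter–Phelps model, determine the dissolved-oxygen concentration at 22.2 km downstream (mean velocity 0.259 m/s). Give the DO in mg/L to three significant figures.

Travel time t = x/v = 22.2 km / (0.259 m/s) = 22200 m / 0.259 m/s = 85710 s = 0.9921 d.
k_1 L₀/(k_r−k_1) = 0.0902×47.4/(1.74−0.0902) = 4.275/1.650 = 2.592 mg/L.
e^(−k_1 t) = e^(−0.0902×0.9921) = 0.9144; e^(−k_r t) = e^(−1.74×0.9921) = 0.1780.
D = 2.592 × (0.9144 − 0.1780) + 1.29 × 0.1780 = 1.908 + 0.2296 = 2.138 mg/L.
DO = C_s − D = 8.81 − 2.138 = 6.672 mg/L.

DO ≈ 6.67 mg/L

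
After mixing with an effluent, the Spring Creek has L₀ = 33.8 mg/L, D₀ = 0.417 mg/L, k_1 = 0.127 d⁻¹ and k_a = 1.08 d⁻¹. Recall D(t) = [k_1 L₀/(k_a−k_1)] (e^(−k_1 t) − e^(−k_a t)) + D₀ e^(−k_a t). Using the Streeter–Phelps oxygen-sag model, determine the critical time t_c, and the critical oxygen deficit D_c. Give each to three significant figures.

With k_a/k_1 = 8.504 and 1 − D₀(k_a−k_1)/(k_1 L₀) = 0.9074,
t_c = ln(8.504 × 0.9074) / (1.08 − 0.127) = ln(7.717) / 0.9530 = 2.043/0.9530 = 2.144 d.
L(t_c) = L₀ e^(−k_1 t_c) = 33.8 × 0.7616 = 25.74 mg/L, and at the critical point k_a D_c = k_1 L, so D_c = (0.127/1.08) × 25.74 = 3.027 mg/L.

t_c ≈ 2.14 d; D_c ≈ 3.03 mg/L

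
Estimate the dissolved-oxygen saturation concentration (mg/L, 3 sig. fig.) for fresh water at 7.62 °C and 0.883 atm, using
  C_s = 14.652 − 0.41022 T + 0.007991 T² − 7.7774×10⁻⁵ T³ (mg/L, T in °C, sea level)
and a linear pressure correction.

At sea level: C_s = 14.652 − 0.41022×7.62 + 0.007991×7.62² − 7.7774×10⁻⁵×7.62³ = 11.96 mg/L.
Pressure correction: C_s' = 11.96 × 0.883 = 10.56 mg/L.

C_s ≈ 10.6 mg/L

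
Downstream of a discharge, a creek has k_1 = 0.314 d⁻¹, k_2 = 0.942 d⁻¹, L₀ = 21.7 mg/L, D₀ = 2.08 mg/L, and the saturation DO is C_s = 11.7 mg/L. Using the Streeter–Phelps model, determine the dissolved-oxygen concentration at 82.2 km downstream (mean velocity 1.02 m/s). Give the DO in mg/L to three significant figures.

DO ≈ 7.25 mg/L

Travel time t = x/v = 82.2 km / (1.02 m/s) = 82200 m / 1.02 m/s = 80590 s = 0.9327 d.
k_1 L₀/(k_2−k_1) = 0.314×21.7/(0.942−0.314) = 6.814/0.6280 = 10.85 mg/L.
e^(−k_1 t) = e^(−0.314×0.9327) = 0.7461; e^(−k_2 t) = e^(−0.942×0.9327) = 0.4153.
D = 10.85 × (0.7461 − 0.4153) + 2.08 × 0.4153 = 3.589 + 0.8639 = 4.453 mg/L.
DO = C_s − D = 11.7 − 4.453 = 7.247 mg/L.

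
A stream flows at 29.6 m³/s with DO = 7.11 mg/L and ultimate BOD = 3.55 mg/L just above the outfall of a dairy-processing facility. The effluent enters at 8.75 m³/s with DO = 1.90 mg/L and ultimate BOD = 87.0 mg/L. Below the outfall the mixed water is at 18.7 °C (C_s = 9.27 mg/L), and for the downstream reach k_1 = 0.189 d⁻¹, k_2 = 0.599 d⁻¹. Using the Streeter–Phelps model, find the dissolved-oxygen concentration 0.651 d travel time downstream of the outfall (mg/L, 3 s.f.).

Mixed DO = (29.6×7.11 + 8.75×1.90)/(29.6+8.75) = 227.1/38.35 = 5.921 mg/L.
Mixed L₀ = (29.6×3.55 + 8.75×87.0)/(38.35) = 866.3/38.35 = 22.59 mg/L.
Initial deficit D₀ = C_s − DO₀ = 9.27 − 5.921 = 3.349 mg/L.
D(0.651) = [0.189×22.59/(0.599−0.189)](e^(−0.189×0.651) − e^(−0.599×0.651)) + 3.349 e^(−0.599×0.651)
= 10.41 × (0.8842 − 0.6771) + 3.349 × 0.6771 = 4.424 mg/L.
DO = 9.27 − 4.424 = 4.846 mg/L.

DO ≈ 4.85 mg/L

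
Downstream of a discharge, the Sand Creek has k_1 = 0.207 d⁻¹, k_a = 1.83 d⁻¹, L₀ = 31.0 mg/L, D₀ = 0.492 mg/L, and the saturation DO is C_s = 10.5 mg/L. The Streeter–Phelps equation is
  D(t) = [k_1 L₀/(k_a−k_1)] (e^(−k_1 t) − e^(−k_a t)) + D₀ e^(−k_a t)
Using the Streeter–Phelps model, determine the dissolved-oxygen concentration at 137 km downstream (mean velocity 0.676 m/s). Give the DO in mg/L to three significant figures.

Travel time t = x/v = 137 km / (0.676 m/s) = 137000 m / 0.676 m/s = 202700 s = 2.346 d.
k_1 L₀/(k_a−k_1) = 0.207×31.0/(1.83−0.207) = 6.417/1.623 = 3.954 mg/L.
e^(−k_1 t) = e^(−0.207×2.346) = 0.6154; e^(−k_a t) = e^(−1.83×2.346) = 0.01367.
D = 3.954 × (0.6154 − 0.01367) + 0.492 × 0.01367 = 2.379 + 0.006726 = 2.386 mg/L.
DO = C_s − D = 10.5 − 2.386 = 8.114 mg/L.

DO ≈ 8.11 mg/L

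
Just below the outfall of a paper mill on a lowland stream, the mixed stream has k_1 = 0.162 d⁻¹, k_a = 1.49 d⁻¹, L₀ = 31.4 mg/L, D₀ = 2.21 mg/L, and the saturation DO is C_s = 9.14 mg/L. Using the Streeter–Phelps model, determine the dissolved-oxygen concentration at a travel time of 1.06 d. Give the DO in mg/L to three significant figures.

k_1 L₀/(k_a−k_1) = 0.162×31.4/(1.49−0.162) = 5.087/1.328 = 3.830 mg/L.
e^(−k_1 t) = e^(−0.162×1.060) = 0.8422; e^(−k_a t) = e^(−1.49×1.060) = 0.2061.
D = 3.830 × (0.8422 − 0.2061) + 2.21 × 0.2061 = 2.437 + 0.4555 = 2.892 mg/L.
DO = C_s − D = 9.14 − 2.892 = 6.248 mg/L.

DO ≈ 6.25 mg/L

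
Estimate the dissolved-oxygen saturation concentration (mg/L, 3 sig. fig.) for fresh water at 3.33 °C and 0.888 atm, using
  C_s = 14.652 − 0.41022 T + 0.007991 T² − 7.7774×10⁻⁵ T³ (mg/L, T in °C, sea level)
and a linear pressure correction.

At sea level: C_s = 14.652 − 0.41022×3.33 + 0.007991×3.33² − 7.7774×10⁻⁵×3.33³ = 13.37 mg/L.
Pressure correction: C_s' = 13.37 × 0.888 = 11.87 mg/L.

C_s ≈ 11.9 mg/L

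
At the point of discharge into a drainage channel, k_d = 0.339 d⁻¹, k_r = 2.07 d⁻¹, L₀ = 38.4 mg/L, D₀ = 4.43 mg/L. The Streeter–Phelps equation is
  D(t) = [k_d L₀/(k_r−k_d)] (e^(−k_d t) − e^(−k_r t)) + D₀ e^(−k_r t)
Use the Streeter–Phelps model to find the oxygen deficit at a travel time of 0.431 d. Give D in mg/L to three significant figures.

D ≈ 5.23 mg/L

k_d L₀/(k_r−k_d) = 0.339×38.4/(2.07−0.339) = 13.02/1.731 = 7.520 mg/L.
e^(−k_d t) = e^(−0.339×0.4310) = 0.8641; e^(−k_r t) = e^(−2.07×0.4310) = 0.4098.
D = 7.520 × (0.8641 − 0.4098) + 4.43 × 0.4098 = 3.416 + 1.815 = 5.232 mg/L.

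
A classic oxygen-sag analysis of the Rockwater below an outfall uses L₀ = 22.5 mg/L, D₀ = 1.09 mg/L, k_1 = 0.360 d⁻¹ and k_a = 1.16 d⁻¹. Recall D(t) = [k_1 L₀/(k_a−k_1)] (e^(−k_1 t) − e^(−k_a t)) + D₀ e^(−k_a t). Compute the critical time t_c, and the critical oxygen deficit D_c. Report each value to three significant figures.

At the critical point dD/dt = 0, so k_1 L₀ e^(−k_1 t) = k_a D. Substituting D(t) from the Streeter–Phelps equation and solving for t gives
t_c = ln[(k_a/k_1)(1 − D₀(k_a−k_1)/(k_1 L₀))] / (k_a−k_1).
Here k_a−k_1 = 0.8000 d⁻¹ and 1 − D₀(k_a−k_1)/(k_1 L₀) = 1 − 1.09×0.8000/(0.360×22.5) = 0.8923, so
t_c = ln(3.222 × 0.8923) / 0.8000 = 1.056 / 0.8000 = 1.320 d.
D_c = (k_1/k_a) L₀ e^(−k_1 t_c) = (0.360/1.16) × 22.5 × e^(−0.360×1.320) = 0.3103 × 22.5 × 0.6217 = 4.341 mg/L.

t_c ≈ 1.32 d; D_c ≈ 4.34 mg/L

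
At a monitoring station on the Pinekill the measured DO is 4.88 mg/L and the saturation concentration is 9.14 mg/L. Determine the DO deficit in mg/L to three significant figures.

D ≈ 4.26 mg/L

D = C_s − C = 9.14 − 4.88 = 4.26 mg/L.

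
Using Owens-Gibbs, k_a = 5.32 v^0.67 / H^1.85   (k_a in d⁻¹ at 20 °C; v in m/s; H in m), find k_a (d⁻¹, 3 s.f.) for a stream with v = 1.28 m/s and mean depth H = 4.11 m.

k_a = 5.32 × 1.28^0.67 / 4.11^1.85 = 5.32 × 1.180 / 13.66 = 0.4593 d⁻¹.

k_a ≈ 0.459 d⁻¹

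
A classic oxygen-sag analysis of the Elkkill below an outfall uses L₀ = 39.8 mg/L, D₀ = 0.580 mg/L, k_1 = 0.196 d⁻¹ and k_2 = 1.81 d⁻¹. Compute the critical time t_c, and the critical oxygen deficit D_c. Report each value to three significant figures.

t_c ≈ 1.30 d; D_c ≈ 3.34 mg/L

At the critical point dD/dt = 0, so k_1 L₀ e^(−k_1 t) = k_2 D. Substituting D(t) from the Streeter–Phelps equation and solving for t gives
t_c = ln[(k_2/k_1)(1 − D₀(k_2−k_1)/(k_1 L₀))] / (k_2−k_1).
Here k_2−k_1 = 1.614 d⁻¹ and 1 − D₀(k_2−k_1)/(k_1 L₀) = 1 − 0.580×1.614/(0.196×39.8) = 0.8800, so
t_c = ln(9.235 × 0.8800) / 1.614 = 2.095 / 1.614 = 1.298 d.
L(t_c) = L₀ e^(−k_1 t_c) = 39.8 × 0.7754 = 30.86 mg/L, and at the critical point k_2 D_c = k_1 L, so D_c = (0.196/1.81) × 30.86 = 3.342 mg/L.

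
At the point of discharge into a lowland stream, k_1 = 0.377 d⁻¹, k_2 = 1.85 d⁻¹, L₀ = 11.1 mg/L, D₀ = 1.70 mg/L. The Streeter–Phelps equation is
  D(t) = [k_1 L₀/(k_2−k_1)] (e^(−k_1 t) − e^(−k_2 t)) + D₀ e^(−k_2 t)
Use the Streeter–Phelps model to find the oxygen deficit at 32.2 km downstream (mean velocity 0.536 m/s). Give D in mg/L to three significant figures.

Travel time t = x/v = 32.2 km / (0.536 m/s) = 32200 m / 0.536 m/s = 60070 s = 0.6953 d.
k_1 L₀/(k_2−k_1) = 0.377×11.1/(1.85−0.377) = 4.185/1.473 = 2.841 mg/L.
e^(−k_1 t) = e^(−0.377×0.6953) = 0.7694; e^(−k_2 t) = e^(−1.85×0.6953) = 0.2763.
D = 2.841 × (0.7694 − 0.2763) + 1.70 × 0.2763 = 1.401 + 0.4697 = 1.871 mg/L.

D ≈ 1.87 mg/L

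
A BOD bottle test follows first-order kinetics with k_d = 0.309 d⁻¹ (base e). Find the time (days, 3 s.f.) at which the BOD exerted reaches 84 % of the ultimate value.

t ≈ 5.93 d

y/L₀ = 1 − e^(−k_d t) = 0.84 ⇒ e^(−k_d t) = 0.160
t = −ln(0.160) / 0.309 = 1.833 / 0.309 = 5.931 d.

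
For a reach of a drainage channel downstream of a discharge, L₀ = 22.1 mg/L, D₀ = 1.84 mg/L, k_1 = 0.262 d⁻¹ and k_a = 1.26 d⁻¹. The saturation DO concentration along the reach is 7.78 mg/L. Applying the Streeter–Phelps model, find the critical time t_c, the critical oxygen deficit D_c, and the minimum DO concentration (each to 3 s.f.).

At the critical point dD/dt = 0, so k_1 L₀ e^(−k_1 t) = k_a D. Substituting D(t) from the Streeter–Phelps equation and solving for t gives
t_c = ln[(k_a/k_1)(1 − D₀(k_a−k_1)/(k_1 L₀))] / (k_a−k_1).
Here k_a−k_1 = 0.9980 d⁻¹ and 1 − D₀(k_a−k_1)/(k_1 L₀) = 1 − 1.84×0.9980/(0.262×22.1) = 0.6829, so
t_c = ln(4.809 × 0.6829) / 0.9980 = 1.189 / 0.9980 = 1.191 d.
L(t_c) = L₀ e^(−k_1 t_c) = 22.1 × 0.7319 = 16.17 mg/L, and at the critical point k_a D_c = k_1 L, so D_c = (0.262/1.26) × 16.17 = 3.363 mg/L.
Minimum DO = C_s − D_c = 7.78 − 3.363 = 4.417 mg/L.

t_c ≈ 1.19 d; D_c ≈ 3.36 mg/L; min DO ≈ 4.42 mg/L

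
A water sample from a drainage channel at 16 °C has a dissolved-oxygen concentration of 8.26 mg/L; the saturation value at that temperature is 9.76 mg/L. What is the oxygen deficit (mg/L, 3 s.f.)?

D = C_s − C = 9.76 − 8.26 = 1.50 mg/L.

D ≈ 1.50 mg/L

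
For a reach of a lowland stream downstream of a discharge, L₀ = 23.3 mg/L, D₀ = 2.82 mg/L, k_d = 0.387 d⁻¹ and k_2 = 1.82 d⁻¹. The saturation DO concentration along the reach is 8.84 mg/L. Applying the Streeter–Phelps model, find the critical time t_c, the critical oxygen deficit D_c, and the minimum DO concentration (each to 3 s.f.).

t_c = [1/(k_2−k_d)] ln[(k_2/k_d)(1 − D₀(k_2−k_d)/(k_d L₀))]
= [1/(1.82−0.387)] ln[(1.82/0.387)(1 − 2.82×1.433/(0.387×23.3))]
= (1/1.433) ln[4.703 × 0.5518] = 0.6978 × ln(2.595) = 0.6978 × 0.9537 = 0.6655 d.
D_c = (k_d/k_2) L₀ e^(−k_d t_c) = (0.387/1.82) × 23.3 × e^(−0.387×0.6655) = 0.2126 × 23.3 × 0.7729 = 3.829 mg/L.
Minimum DO = C_s − D_c = 8.84 − 3.829 = 5.011 mg/L.

t_c ≈ 0.666 d; D_c ≈ 3.83 mg/L; min DO ≈ 5.01 mg/L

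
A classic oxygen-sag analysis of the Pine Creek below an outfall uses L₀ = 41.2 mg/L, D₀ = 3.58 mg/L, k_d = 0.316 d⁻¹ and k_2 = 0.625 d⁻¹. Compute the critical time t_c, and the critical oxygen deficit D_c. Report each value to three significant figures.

At the critical point dD/dt = 0, so k_d L₀ e^(−k_d t) = k_2 D. Substituting D(t) from the Streeter–Phelps equation and solving for t gives
t_c = ln[(k_2/k_d)(1 − D₀(k_2−k_d)/(k_d L₀))] / (k_2−k_d).
Here k_2−k_d = 0.3090 d⁻¹ and 1 − D₀(k_2−k_d)/(k_d L₀) = 1 − 3.58×0.3090/(0.316×41.2) = 0.9150, so
t_c = ln(1.978 × 0.9150) / 0.3090 = 0.5932 / 0.3090 = 1.920 d.
D_c = (k_d/k_2) L₀ e^(−k_d t_c) = (0.316/0.625) × 41.2 × e^(−0.316×1.920) = 0.5056 × 41.2 × 0.5452 = 11.36 mg/L.

t_c ≈ 1.92 d; D_c ≈ 11.4 mg/L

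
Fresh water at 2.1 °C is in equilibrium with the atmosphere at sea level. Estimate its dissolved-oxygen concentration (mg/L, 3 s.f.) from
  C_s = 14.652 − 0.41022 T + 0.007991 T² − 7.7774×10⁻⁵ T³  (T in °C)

C_s = 14.652 − 0.41022×2.1 + 0.007991×2.1² − 7.7774×10⁻⁵×2.1³ = 13.83 mg/L.

C_s ≈ 13.8 mg/L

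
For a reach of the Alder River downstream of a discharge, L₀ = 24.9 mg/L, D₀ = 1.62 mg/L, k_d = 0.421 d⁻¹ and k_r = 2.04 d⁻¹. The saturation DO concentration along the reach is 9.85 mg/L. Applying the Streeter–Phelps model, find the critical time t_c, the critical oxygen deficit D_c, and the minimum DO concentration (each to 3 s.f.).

t_c ≈ 0.797 d; D_c ≈ 3.67 mg/L; min DO ≈ 6.18 mg/L

t_c = [1/(k_r−k_d)] ln[(k_r/k_d)(1 − D₀(k_r−k_d)/(k_d L₀))]
= [1/(2.04−0.421)] ln[(2.04/0.421)(1 − 1.62×1.619/(0.421×24.9))]
= (1/1.619) ln[4.846 × 0.7498] = 0.6177 × ln(3.633) = 0.6177 × 1.290 = 0.7969 d.
L(t_c) = L₀ e^(−k_d t_c) = 24.9 × 0.7150 = 17.80 mg/L, and at the critical point k_r D_c = k_d L, so D_c = (0.421/2.04) × 17.80 = 3.674 mg/L.
Minimum DO = C_s − D_c = 9.85 − 3.674 = 6.176 mg/L.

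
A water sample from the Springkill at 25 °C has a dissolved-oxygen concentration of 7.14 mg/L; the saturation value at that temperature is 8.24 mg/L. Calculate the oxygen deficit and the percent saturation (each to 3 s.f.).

D = C_s − C = 8.24 − 7.14 = 1.10 mg/L.
% saturation = 7.14/8.24 × 100 = 86.7 %.

D ≈ 1.10 mg/L; 86.7 % saturation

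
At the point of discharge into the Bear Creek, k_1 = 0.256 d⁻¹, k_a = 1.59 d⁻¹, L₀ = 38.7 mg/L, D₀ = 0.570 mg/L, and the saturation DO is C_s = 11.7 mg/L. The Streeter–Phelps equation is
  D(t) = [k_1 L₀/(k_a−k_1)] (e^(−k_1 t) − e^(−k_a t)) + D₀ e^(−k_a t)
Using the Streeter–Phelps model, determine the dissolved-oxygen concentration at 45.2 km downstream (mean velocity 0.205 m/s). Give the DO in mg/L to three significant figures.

Travel time t = x/v = 45.2 km / (0.205 m/s) = 45200 m / 0.205 m/s = 220500 s = 2.552 d.
k_1 L₀/(k_a−k_1) = 0.256×38.7/(1.59−0.256) = 9.907/1.334 = 7.427 mg/L.
e^(−k_1 t) = e^(−0.256×2.552) = 0.5203; e^(−k_a t) = e^(−1.59×2.552) = 0.01729.
D = 7.427 × (0.5203 − 0.01729) + 0.570 × 0.01729 = 3.736 + 0.009856 = 3.746 mg/L.
DO = C_s − D = 11.7 − 3.746 = 7.954 mg/L.

DO ≈ 7.95 mg/L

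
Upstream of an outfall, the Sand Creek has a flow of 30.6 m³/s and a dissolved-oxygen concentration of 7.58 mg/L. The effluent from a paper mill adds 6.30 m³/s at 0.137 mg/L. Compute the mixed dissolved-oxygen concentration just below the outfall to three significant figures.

Flow-weighted mixing: C = (Q_r C_r + Q_w C_w)/(Q_r + Q_w)
= (30.6×7.58 + 6.30×0.137)/(30.6 + 6.30) = 232.8/36.90 = 6.309 mg/L.

6.31 mg/L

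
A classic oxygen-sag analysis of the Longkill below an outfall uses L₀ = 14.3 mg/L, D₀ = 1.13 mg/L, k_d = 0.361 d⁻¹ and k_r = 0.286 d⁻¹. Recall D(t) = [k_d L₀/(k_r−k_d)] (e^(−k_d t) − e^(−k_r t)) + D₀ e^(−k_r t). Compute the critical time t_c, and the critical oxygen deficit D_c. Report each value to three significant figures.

t_c ≈ 2.89 d; D_c ≈ 6.36 mg/L

At the critical point dD/dt = 0, so k_d L₀ e^(−k_d t) = k_r D. Substituting D(t) from the Streeter–Phelps equation and solving for t gives
t_c = ln[(k_r/k_d)(1 − D₀(k_r−k_d)/(k_d L₀))] / (k_r−k_d).
Here k_r−k_d = -0.07500 d⁻¹ and 1 − D₀(k_r−k_d)/(k_d L₀) = 1 − 1.13×-0.07500/(0.361×14.3) = 1.016, so
t_c = ln(0.7922 × 1.016) / -0.07500 = -0.2166 / -0.07500 = 2.888 d.
D_c = (k_d/k_r) L₀ e^(−k_d t_c) = (0.361/0.286) × 14.3 × e^(−0.361×2.888) = 1.262 × 14.3 × 0.3525 = 6.363 mg/L.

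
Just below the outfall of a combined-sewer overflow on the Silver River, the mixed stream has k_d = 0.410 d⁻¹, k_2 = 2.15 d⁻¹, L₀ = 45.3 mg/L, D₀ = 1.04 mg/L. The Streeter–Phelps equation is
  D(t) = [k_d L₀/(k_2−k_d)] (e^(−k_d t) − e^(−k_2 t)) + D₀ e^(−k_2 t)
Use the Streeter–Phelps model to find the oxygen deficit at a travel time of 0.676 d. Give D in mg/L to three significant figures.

k_d L₀/(k_2−k_d) = 0.410×45.3/(2.15−0.410) = 18.57/1.740 = 10.67 mg/L.
e^(−k_d t) = e^(−0.410×0.6760) = 0.7579; e^(−k_2 t) = e^(−2.15×0.6760) = 0.2338.
D = 10.67 × (0.7579 − 0.2338) + 1.04 × 0.2338 = 5.595 + 0.2431 = 5.838 mg/L.

D ≈ 5.84 mg/L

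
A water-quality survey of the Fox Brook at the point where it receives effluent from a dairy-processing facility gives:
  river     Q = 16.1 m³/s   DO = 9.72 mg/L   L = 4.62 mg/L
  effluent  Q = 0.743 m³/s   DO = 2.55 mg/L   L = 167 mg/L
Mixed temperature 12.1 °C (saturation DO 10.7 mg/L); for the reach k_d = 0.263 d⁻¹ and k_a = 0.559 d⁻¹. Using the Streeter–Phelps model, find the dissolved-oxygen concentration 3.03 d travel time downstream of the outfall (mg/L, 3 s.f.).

DO ≈ 7.67 mg/L

Mixed DO = (16.1×9.72 + 0.743×2.55)/(16.1+0.743) = 158.4/16.84 = 9.404 mg/L.
Mixed L₀ = (16.1×4.62 + 0.743×167)/(16.84) = 198.5/16.84 = 11.78 mg/L.
Initial deficit D₀ = C_s − DO₀ = 10.7 − 9.404 = 1.296 mg/L.
D(3.03) = [0.263×11.78/(0.559−0.263)](e^(−0.263×3.03) − e^(−0.559×3.03)) + 1.296 e^(−0.559×3.03)
= 10.47 × (0.4507 − 0.1838) + 1.296 × 0.1838 = 3.033 mg/L.
DO = 10.7 − 3.033 = 7.667 mg/L.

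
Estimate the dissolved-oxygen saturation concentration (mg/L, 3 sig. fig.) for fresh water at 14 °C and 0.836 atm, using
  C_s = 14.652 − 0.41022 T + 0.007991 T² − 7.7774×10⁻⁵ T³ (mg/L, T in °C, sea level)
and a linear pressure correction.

At sea level: C_s = 14.652 − 0.41022×14 + 0.007991×14² − 7.7774×10⁻⁵×14³ = 10.26 mg/L.
Pressure correction: C_s' = 10.26 × 0.836 = 8.579 mg/L.

C_s ≈ 8.58 mg/L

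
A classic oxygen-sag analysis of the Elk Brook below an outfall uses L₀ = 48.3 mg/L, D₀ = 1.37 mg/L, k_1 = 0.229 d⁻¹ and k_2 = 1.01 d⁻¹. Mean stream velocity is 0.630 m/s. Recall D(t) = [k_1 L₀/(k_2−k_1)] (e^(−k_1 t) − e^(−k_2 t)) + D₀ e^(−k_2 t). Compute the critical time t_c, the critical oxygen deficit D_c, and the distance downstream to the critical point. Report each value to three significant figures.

t_c ≈ 1.77 d; D_c ≈ 7.30 mg/L; x_c ≈ 96.3 km

At the critical point dD/dt = 0, so k_1 L₀ e^(−k_1 t) = k_2 D. Substituting D(t) from the Streeter–Phelps equation and solving for t gives
t_c = ln[(k_2/k_1)(1 − D₀(k_2−k_1)/(k_1 L₀))] / (k_2−k_1).
Here k_2−k_1 = 0.7810 d⁻¹ and 1 − D₀(k_2−k_1)/(k_1 L₀) = 1 − 1.37×0.7810/(0.229×48.3) = 0.9033, so
t_c = ln(4.410 × 0.9033) / 0.7810 = 1.382 / 0.7810 = 1.770 d.
L(t_c) = L₀ e^(−k_1 t_c) = 48.3 × 0.6668 = 32.21 mg/L, and at the critical point k_2 D_c = k_1 L, so D_c = (0.229/1.01) × 32.21 = 7.302 mg/L.
x_c = v t_c = 0.630 m/s × 1.770 d × 86400 s/d = 96340 m ≈ 96.3 km.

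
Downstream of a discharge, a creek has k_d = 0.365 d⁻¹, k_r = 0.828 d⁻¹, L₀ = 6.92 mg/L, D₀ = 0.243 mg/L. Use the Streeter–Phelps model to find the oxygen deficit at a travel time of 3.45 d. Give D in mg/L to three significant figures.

k_d L₀/(k_r−k_d) = 0.365×6.92/(0.828−0.365) = 2.526/0.4630 = 5.455 mg/L.
e^(−k_d t) = e^(−0.365×3.450) = 0.2839; e^(−k_r t) = e^(−0.828×3.450) = 0.05746.
D = 5.455 × (0.2839 − 0.05746) + 0.243 × 0.05746 = 1.235 + 0.01396 = 1.249 mg/L.

D ≈ 1.25 mg/L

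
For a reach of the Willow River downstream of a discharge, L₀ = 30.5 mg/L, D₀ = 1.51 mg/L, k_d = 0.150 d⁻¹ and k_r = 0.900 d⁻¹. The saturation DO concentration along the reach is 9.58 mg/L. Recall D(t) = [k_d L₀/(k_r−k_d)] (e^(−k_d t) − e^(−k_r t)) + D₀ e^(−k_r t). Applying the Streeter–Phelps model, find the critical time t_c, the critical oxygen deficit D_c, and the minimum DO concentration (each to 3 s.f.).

At the critical point dD/dt = 0, so k_d L₀ e^(−k_d t) = k_r D. Substituting D(t) from the Streeter–Phelps equation and solving for t gives
t_c = ln[(k_r/k_d)(1 − D₀(k_r−k_d)/(k_d L₀))] / (k_r−k_d).
Here k_r−k_d = 0.7500 d⁻¹ and 1 − D₀(k_r−k_d)/(k_d L₀) = 1 − 1.51×0.7500/(0.150×30.5) = 0.7525, so
t_c = ln(6.000 × 0.7525) / 0.7500 = 1.507 / 0.7500 = 2.010 d.
L(t_c) = L₀ e^(−k_d t_c) = 30.5 × 0.7397 = 22.56 mg/L, and at the critical point k_r D_c = k_d L, so D_c = (0.150/0.900) × 22.56 = 3.760 mg/L.
Minimum DO = C_s − D_c = 9.58 − 3.760 = 5.820 mg/L.

t_c ≈ 2.01 d; D_c ≈ 3.76 mg/L; min DO ≈ 5.82 mg/L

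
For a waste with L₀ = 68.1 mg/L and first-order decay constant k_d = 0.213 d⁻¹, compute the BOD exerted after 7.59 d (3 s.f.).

y_t = L₀(1 − e^(−k_d t)) = 68.1 × (1 − e^(−0.213×7.59))
= 68.1 × (1 − 0.1986) = 68.1 × 0.8014 = 54.58 mg/L.

y ≈ 54.6 mg/L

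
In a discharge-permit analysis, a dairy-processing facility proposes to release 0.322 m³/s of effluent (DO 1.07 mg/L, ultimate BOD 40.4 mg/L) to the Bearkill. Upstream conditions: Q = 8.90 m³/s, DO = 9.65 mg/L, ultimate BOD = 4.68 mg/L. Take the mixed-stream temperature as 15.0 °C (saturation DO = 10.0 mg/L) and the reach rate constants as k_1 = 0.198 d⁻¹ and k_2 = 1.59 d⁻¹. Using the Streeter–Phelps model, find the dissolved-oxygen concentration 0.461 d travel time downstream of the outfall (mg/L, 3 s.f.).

Mixed DO = (8.90×9.65 + 0.322×1.07)/(8.90+0.322) = 86.23/9.222 = 9.350 mg/L.
Mixed L₀ = (8.90×4.68 + 0.322×40.4)/(9.222) = 54.66/9.222 = 5.927 mg/L.
Initial deficit D₀ = C_s − DO₀ = 10.0 − 9.350 = 0.6496 mg/L.
D(0.461) = [0.198×5.927/(1.59−0.198)](e^(−0.198×0.461) − e^(−1.59×0.461)) + 0.6496 e^(−1.59×0.461)
= 0.8431 × (0.9128 − 0.4805) + 0.6496 × 0.4805 = 0.6766 mg/L.
DO = 10.0 − 0.6766 = 9.323 mg/L.

DO ≈ 9.32 mg/L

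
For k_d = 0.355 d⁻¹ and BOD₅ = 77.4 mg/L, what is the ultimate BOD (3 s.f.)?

L₀ ≈ 93.2 mg/L

BOD₅ = L₀(1 − e^(−5k_d)) ⇒ L₀ = BOD₅ / (1 − e^(−5×0.355))
= 77.4 / (1 − 0.1695) = 77.4 / 0.8305 = 93.20 mg/L.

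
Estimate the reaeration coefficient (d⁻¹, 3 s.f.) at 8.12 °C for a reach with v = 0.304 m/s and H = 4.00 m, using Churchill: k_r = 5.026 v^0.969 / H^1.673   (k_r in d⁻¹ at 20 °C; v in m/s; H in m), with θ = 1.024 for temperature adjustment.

k_r(20) = 5.026 × 0.304^0.969 / 4.00^1.673 = 5.026 × 0.3154 / 10.17 = 0.1559 d⁻¹.
k_r(8.12) = 0.1559 × 1.024^(8.12−20) = 0.1559 × 0.7545 = 0.1176 d⁻¹.

k_r ≈ 0.118 d⁻¹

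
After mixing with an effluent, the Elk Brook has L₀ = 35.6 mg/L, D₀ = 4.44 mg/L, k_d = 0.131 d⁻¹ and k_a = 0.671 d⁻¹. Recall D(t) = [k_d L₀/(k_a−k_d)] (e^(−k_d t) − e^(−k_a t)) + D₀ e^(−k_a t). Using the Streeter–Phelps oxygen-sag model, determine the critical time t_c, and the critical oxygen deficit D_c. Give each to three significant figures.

With k_a/k_d = 5.122 and 1 − D₀(k_a−k_d)/(k_d L₀) = 0.4859,
t_c = ln(5.122 × 0.4859) / (0.671 − 0.131) = ln(2.489) / 0.5400 = 0.9118/0.5400 = 1.689 d.
L(t_c) = L₀ e^(−k_d t_c) = 35.6 × 0.8016 = 28.54 mg/L, and at the critical point k_a D_c = k_d L, so D_c = (0.131/0.671) × 28.54 = 5.571 mg/L.

t_c ≈ 1.69 d; D_c ≈ 5.57 mg/L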